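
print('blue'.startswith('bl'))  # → True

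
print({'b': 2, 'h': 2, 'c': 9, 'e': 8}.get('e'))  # 8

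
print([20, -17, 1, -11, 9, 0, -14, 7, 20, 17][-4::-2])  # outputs [-14, 9, 1, 20]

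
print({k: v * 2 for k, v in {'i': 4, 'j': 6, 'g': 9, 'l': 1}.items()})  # {'i': 8, 'j': 12, 'g': 18, 'l': 2}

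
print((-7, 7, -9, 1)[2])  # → -9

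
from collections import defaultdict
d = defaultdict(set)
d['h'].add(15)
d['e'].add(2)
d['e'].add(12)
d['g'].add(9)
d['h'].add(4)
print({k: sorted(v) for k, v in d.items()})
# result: {'h': [4, 15], 'e': [2, 12], 'g': [9]}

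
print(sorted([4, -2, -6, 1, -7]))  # [-7, -6, -2, 1, 4]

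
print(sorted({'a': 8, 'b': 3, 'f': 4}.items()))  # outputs [('a', 8), ('b', 3), ('f', 4)]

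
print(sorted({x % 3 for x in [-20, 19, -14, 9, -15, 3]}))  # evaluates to [0, 1]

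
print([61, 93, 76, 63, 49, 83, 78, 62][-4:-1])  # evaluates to [49, 83, 78]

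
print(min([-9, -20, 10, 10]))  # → -20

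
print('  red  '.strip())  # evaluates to red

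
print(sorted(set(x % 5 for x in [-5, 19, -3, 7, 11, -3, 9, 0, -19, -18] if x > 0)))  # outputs [1, 2, 4]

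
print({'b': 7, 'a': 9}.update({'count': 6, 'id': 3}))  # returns None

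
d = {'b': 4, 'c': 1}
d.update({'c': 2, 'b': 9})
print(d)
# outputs {'b': 9, 'c': 2}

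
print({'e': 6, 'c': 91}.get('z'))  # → None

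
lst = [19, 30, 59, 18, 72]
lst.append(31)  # [19, 30, 59, 18, 72, 31]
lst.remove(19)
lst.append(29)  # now [30, 59, 18, 72, 31, 29]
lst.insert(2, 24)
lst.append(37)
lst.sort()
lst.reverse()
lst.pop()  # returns 18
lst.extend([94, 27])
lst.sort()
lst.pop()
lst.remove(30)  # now [24, 27, 29, 31, 37, 59, 72]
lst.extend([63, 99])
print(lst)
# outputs [24, 27, 29, 31, 37, 59, 72, 63, 99]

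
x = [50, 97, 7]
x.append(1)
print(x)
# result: [50, 97, 7, 1]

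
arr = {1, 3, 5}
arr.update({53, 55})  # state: {1, 3, 5, 53, 55}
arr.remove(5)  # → {1, 3, 53, 55}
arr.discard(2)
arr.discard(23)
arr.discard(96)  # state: {1, 3, 53, 55}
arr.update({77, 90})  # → {1, 3, 53, 55, 77, 90}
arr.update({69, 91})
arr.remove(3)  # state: {1, 53, 55, 69, 77, 90, 91}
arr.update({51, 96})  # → {1, 51, 53, 55, 69, 77, 90, 91, 96}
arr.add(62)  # {1, 51, 53, 55, 62, 69, 77, 90, 91, 96}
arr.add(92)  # {1, 51, 53, 55, 62, 69, 77, 90, 91, 92, 96}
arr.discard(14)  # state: {1, 51, 53, 55, 62, 69, 77, 90, 91, 92, 96}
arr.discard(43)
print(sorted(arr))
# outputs [1, 51, 53, 55, 62, 69, 77, 90, 91, 92, 96]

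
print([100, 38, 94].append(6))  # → None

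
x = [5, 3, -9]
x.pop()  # -9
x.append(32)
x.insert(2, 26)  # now [5, 3, 26, 32]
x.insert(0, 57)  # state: [57, 5, 3, 26, 32]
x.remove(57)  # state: [5, 3, 26, 32]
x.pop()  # 32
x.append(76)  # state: [5, 3, 26, 76]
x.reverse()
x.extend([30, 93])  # [76, 26, 3, 5, 30, 93]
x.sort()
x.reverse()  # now [93, 76, 30, 26, 5, 3]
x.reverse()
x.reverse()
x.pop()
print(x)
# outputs [93, 76, 30, 26, 5]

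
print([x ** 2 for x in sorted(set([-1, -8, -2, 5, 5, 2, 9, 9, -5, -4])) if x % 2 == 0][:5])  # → [64, 16, 4, 4]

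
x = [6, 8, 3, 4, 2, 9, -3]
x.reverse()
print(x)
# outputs [-3, 9, 2, 4, 3, 8, 6]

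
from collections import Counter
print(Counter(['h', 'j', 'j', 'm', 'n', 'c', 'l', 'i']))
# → Counter({'j': 2, 'h': 1, 'm': 1, 'n': 1, 'c': 1, 'l': 1, 'i': 1})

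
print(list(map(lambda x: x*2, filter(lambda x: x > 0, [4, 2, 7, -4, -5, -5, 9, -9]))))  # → [8, 4, 14, 18]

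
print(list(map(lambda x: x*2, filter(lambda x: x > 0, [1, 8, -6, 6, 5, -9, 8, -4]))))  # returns [2, 16, 12, 10, 16]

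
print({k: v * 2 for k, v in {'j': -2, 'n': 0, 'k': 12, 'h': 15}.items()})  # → {'j': -4, 'n': 0, 'k': 24, 'h': 30}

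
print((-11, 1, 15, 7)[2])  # 15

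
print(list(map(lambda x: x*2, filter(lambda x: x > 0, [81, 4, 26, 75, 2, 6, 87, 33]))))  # [162, 8, 52, 150, 4, 12, 174, 66]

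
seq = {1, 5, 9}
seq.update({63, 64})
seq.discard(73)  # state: {1, 5, 9, 63, 64}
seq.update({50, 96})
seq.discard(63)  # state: {1, 5, 9, 50, 64, 96}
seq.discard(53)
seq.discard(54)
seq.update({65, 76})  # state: {1, 5, 9, 50, 64, 65, 76, 96}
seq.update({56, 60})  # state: {1, 5, 9, 50, 56, 60, 64, 65, 76, 96}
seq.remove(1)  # {5, 9, 50, 56, 60, 64, 65, 76, 96}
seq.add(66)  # {5, 9, 50, 56, 60, 64, 65, 66, 76, 96}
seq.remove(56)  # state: {5, 9, 50, 60, 64, 65, 66, 76, 96}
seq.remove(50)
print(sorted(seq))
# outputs [5, 9, 60, 64, 65, 66, 76, 96]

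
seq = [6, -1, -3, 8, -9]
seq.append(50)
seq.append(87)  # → [6, -1, -3, 8, -9, 50, 87]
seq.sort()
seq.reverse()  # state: [87, 50, 8, 6, -1, -3, -9]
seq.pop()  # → -9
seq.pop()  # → -3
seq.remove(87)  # [50, 8, 6, -1]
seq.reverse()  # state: [-1, 6, 8, 50]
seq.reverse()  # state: [50, 8, 6, -1]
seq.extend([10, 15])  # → [50, 8, 6, -1, 10, 15]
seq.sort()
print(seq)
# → [-1, 6, 8, 10, 15, 50]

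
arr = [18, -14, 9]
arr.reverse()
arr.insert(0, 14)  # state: [14, 9, -14, 18]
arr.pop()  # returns 18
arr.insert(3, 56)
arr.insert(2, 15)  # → [14, 9, 15, -14, 56]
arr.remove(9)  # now [14, 15, -14, 56]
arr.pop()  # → 56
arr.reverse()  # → [-14, 15, 14]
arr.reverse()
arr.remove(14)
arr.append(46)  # [15, -14, 46]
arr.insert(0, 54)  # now [54, 15, -14, 46]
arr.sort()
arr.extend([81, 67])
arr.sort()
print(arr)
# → [-14, 15, 46, 54, 67, 81]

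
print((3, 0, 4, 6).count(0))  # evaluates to 1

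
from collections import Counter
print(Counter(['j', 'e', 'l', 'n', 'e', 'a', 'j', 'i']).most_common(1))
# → [('j', 2)]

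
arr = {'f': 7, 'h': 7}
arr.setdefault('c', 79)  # 79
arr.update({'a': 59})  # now {'f': 7, 'h': 7, 'c': 79, 'a': 59}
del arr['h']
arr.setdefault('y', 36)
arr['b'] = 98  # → {'f': 7, 'c': 79, 'a': 59, 'y': 36, 'b': 98}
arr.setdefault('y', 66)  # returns 36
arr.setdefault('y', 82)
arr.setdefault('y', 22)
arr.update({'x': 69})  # {'f': 7, 'c': 79, 'a': 59, 'y': 36, 'b': 98, 'x': 69}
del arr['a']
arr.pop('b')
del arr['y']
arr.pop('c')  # 79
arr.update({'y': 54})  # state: {'f': 7, 'x': 69, 'y': 54}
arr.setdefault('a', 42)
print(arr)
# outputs {'f': 7, 'x': 69, 'y': 54, 'a': 42}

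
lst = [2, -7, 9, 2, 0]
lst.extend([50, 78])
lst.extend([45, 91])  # [2, -7, 9, 2, 0, 50, 78, 45, 91]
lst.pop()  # 91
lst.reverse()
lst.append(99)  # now [45, 78, 50, 0, 2, 9, -7, 2, 99]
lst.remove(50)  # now [45, 78, 0, 2, 9, -7, 2, 99]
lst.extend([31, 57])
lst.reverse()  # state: [57, 31, 99, 2, -7, 9, 2, 0, 78, 45]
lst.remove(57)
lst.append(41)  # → [31, 99, 2, -7, 9, 2, 0, 78, 45, 41]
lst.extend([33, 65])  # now [31, 99, 2, -7, 9, 2, 0, 78, 45, 41, 33, 65]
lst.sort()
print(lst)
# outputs [-7, 0, 2, 2, 9, 31, 33, 41, 45, 65, 78, 99]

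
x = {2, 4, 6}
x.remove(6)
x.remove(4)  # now {2}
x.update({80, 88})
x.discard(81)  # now {2, 80, 88}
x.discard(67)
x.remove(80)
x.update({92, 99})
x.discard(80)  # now {2, 88, 92, 99}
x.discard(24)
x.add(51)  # {2, 51, 88, 92, 99}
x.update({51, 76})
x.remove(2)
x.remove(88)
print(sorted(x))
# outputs [51, 76, 92, 99]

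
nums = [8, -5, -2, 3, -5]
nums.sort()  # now [-5, -5, -2, 3, 8]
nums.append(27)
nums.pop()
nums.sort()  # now [-5, -5, -2, 3, 8]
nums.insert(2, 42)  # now [-5, -5, 42, -2, 3, 8]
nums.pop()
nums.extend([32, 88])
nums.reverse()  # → [88, 32, 3, -2, 42, -5, -5]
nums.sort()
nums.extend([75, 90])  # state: [-5, -5, -2, 3, 32, 42, 88, 75, 90]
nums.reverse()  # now [90, 75, 88, 42, 32, 3, -2, -5, -5]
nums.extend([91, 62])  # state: [90, 75, 88, 42, 32, 3, -2, -5, -5, 91, 62]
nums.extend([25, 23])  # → [90, 75, 88, 42, 32, 3, -2, -5, -5, 91, 62, 25, 23]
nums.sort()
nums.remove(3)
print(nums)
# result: [-5, -5, -2, 23, 25, 32, 42, 62, 75, 88, 90, 91]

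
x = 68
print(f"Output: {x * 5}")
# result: Output: 340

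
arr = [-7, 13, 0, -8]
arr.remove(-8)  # [-7, 13, 0]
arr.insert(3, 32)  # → [-7, 13, 0, 32]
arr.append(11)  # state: [-7, 13, 0, 32, 11]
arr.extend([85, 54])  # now [-7, 13, 0, 32, 11, 85, 54]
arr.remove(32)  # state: [-7, 13, 0, 11, 85, 54]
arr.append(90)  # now [-7, 13, 0, 11, 85, 54, 90]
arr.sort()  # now [-7, 0, 11, 13, 54, 85, 90]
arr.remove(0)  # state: [-7, 11, 13, 54, 85, 90]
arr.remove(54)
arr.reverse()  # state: [90, 85, 13, 11, -7]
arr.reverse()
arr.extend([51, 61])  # [-7, 11, 13, 85, 90, 51, 61]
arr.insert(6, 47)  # [-7, 11, 13, 85, 90, 51, 47, 61]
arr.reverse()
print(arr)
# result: [61, 47, 51, 90, 85, 13, 11, -7]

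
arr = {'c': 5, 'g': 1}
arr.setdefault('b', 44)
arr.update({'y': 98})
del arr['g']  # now {'c': 5, 'b': 44, 'y': 98}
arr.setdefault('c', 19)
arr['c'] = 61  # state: {'c': 61, 'b': 44, 'y': 98}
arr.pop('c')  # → 61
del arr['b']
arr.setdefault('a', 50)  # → 50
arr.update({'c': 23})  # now {'y': 98, 'a': 50, 'c': 23}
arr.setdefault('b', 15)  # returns 15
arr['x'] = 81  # {'y': 98, 'a': 50, 'c': 23, 'b': 15, 'x': 81}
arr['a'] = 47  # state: {'y': 98, 'a': 47, 'c': 23, 'b': 15, 'x': 81}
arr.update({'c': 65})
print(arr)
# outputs {'y': 98, 'a': 47, 'c': 65, 'b': 15, 'x': 81}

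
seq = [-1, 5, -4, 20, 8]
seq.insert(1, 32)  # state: [-1, 32, 5, -4, 20, 8]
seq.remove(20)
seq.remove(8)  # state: [-1, 32, 5, -4]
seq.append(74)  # [-1, 32, 5, -4, 74]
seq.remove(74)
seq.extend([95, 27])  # [-1, 32, 5, -4, 95, 27]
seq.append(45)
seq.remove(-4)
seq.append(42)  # [-1, 32, 5, 95, 27, 45, 42]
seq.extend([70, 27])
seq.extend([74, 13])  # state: [-1, 32, 5, 95, 27, 45, 42, 70, 27, 74, 13]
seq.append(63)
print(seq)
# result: [-1, 32, 5, 95, 27, 45, 42, 70, 27, 74, 13, 63]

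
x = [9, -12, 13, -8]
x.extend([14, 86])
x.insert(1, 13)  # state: [9, 13, -12, 13, -8, 14, 86]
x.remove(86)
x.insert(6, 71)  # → [9, 13, -12, 13, -8, 14, 71]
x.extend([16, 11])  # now [9, 13, -12, 13, -8, 14, 71, 16, 11]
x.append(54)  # [9, 13, -12, 13, -8, 14, 71, 16, 11, 54]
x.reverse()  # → [54, 11, 16, 71, 14, -8, 13, -12, 13, 9]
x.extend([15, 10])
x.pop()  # 10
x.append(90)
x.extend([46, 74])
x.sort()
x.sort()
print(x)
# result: [-12, -8, 9, 11, 13, 13, 14, 15, 16, 46, 54, 71, 74, 90]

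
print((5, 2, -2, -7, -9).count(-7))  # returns 1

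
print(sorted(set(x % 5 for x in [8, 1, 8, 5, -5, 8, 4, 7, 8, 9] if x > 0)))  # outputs [0, 1, 2, 3, 4]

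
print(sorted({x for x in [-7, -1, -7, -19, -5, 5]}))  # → [-19, -7, -5, -1, 5]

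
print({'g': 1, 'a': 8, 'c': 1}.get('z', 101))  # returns 101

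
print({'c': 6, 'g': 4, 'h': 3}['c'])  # 6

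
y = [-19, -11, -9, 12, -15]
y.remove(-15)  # [-19, -11, -9, 12]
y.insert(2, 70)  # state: [-19, -11, 70, -9, 12]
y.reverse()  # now [12, -9, 70, -11, -19]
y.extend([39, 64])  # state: [12, -9, 70, -11, -19, 39, 64]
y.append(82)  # [12, -9, 70, -11, -19, 39, 64, 82]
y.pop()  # 82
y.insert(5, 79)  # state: [12, -9, 70, -11, -19, 79, 39, 64]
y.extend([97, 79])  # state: [12, -9, 70, -11, -19, 79, 39, 64, 97, 79]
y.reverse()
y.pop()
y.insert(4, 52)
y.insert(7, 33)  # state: [79, 97, 64, 39, 52, 79, -19, 33, -11, 70, -9]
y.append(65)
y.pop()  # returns 65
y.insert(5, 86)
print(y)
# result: [79, 97, 64, 39, 52, 86, 79, -19, 33, -11, 70, -9]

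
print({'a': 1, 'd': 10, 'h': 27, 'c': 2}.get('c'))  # 2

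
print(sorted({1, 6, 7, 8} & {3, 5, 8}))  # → [8]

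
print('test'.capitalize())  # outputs Test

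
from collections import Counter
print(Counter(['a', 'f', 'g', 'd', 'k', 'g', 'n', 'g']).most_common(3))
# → [('g', 3), ('a', 1), ('f', 1)]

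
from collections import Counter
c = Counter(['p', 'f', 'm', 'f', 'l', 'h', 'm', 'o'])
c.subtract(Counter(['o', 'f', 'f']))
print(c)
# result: Counter({'m': 2, 'p': 1, 'l': 1, 'h': 1, 'f': 0, 'o': 0})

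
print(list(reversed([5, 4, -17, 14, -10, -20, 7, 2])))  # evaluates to [2, 7, -20, -10, 14, -17, 4, 5]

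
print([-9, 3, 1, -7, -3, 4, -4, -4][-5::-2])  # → [-7, 3]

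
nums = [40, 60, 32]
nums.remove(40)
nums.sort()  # [32, 60]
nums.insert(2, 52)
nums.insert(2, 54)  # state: [32, 60, 54, 52]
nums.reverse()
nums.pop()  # 32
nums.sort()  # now [52, 54, 60]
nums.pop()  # 60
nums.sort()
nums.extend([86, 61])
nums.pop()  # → 61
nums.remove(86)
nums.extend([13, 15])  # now [52, 54, 13, 15]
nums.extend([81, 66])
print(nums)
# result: [52, 54, 13, 15, 81, 66]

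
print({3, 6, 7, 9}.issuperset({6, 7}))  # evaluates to True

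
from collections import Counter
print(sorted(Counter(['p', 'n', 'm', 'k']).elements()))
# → ['k', 'm', 'n', 'p']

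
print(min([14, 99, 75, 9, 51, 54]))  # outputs 9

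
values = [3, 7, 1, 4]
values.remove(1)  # [3, 7, 4]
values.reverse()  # [4, 7, 3]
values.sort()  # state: [3, 4, 7]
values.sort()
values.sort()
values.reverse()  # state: [7, 4, 3]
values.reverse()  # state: [3, 4, 7]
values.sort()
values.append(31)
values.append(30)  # [3, 4, 7, 31, 30]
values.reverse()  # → [30, 31, 7, 4, 3]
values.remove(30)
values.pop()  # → 3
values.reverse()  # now [4, 7, 31]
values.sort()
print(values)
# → [4, 7, 31]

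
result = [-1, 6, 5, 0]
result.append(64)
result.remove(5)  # [-1, 6, 0, 64]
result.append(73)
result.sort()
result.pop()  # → 73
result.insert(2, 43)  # [-1, 0, 43, 6, 64]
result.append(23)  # [-1, 0, 43, 6, 64, 23]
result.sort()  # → [-1, 0, 6, 23, 43, 64]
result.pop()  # 64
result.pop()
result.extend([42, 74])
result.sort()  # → [-1, 0, 6, 23, 42, 74]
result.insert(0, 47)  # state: [47, -1, 0, 6, 23, 42, 74]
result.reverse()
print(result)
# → [74, 42, 23, 6, 0, -1, 47]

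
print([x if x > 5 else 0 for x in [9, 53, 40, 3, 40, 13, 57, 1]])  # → [9, 53, 40, 0, 40, 13, 57, 0]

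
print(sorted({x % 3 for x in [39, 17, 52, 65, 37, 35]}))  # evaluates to [0, 1, 2]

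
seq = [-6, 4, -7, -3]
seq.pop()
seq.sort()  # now [-7, -6, 4]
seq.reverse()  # [4, -6, -7]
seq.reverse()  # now [-7, -6, 4]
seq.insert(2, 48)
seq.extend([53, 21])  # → [-7, -6, 48, 4, 53, 21]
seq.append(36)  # [-7, -6, 48, 4, 53, 21, 36]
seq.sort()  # [-7, -6, 4, 21, 36, 48, 53]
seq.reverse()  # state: [53, 48, 36, 21, 4, -6, -7]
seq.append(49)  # [53, 48, 36, 21, 4, -6, -7, 49]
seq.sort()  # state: [-7, -6, 4, 21, 36, 48, 49, 53]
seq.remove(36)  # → [-7, -6, 4, 21, 48, 49, 53]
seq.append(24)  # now [-7, -6, 4, 21, 48, 49, 53, 24]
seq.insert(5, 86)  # [-7, -6, 4, 21, 48, 86, 49, 53, 24]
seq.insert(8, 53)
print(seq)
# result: [-7, -6, 4, 21, 48, 86, 49, 53, 53, 24]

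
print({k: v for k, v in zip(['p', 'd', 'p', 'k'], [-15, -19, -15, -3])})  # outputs {'p': -15, 'd': -19, 'k': -3}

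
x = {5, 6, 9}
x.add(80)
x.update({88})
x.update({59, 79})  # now {5, 6, 9, 59, 79, 80, 88}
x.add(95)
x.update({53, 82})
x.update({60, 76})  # {5, 6, 9, 53, 59, 60, 76, 79, 80, 82, 88, 95}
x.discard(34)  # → {5, 6, 9, 53, 59, 60, 76, 79, 80, 82, 88, 95}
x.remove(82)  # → {5, 6, 9, 53, 59, 60, 76, 79, 80, 88, 95}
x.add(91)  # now {5, 6, 9, 53, 59, 60, 76, 79, 80, 88, 91, 95}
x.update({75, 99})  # {5, 6, 9, 53, 59, 60, 75, 76, 79, 80, 88, 91, 95, 99}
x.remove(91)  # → {5, 6, 9, 53, 59, 60, 75, 76, 79, 80, 88, 95, 99}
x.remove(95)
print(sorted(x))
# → [5, 6, 9, 53, 59, 60, 75, 76, 79, 80, 88, 99]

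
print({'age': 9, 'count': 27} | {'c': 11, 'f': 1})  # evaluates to {'age': 9, 'count': 27, 'c': 11, 'f': 1}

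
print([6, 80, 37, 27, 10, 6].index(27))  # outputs 3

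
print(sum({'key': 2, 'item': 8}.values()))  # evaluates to 10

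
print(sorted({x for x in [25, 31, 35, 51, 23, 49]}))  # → [23, 25, 31, 35, 49, 51]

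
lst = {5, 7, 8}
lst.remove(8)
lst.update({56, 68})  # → {5, 7, 56, 68}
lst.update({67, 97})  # {5, 7, 56, 67, 68, 97}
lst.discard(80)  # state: {5, 7, 56, 67, 68, 97}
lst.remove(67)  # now {5, 7, 56, 68, 97}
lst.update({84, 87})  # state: {5, 7, 56, 68, 84, 87, 97}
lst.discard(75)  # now {5, 7, 56, 68, 84, 87, 97}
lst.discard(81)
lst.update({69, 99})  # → {5, 7, 56, 68, 69, 84, 87, 97, 99}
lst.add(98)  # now {5, 7, 56, 68, 69, 84, 87, 97, 98, 99}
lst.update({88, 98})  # {5, 7, 56, 68, 69, 84, 87, 88, 97, 98, 99}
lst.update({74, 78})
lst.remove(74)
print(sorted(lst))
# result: [5, 7, 56, 68, 69, 78, 84, 87, 88, 97, 98, 99]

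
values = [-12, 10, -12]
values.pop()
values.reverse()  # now [10, -12]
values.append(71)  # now [10, -12, 71]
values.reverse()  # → [71, -12, 10]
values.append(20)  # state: [71, -12, 10, 20]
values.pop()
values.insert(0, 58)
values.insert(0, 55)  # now [55, 58, 71, -12, 10]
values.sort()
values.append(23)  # [-12, 10, 55, 58, 71, 23]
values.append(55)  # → [-12, 10, 55, 58, 71, 23, 55]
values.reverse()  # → [55, 23, 71, 58, 55, 10, -12]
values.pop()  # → -12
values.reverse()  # [10, 55, 58, 71, 23, 55]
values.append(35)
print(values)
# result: [10, 55, 58, 71, 23, 55, 35]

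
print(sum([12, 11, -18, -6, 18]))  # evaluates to 17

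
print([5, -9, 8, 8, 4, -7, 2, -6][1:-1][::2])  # [-9, 8, -7]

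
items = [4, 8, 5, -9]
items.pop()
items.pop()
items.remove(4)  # [8]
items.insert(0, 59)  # [59, 8]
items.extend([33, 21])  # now [59, 8, 33, 21]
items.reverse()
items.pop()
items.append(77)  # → [21, 33, 8, 77]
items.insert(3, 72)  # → [21, 33, 8, 72, 77]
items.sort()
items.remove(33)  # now [8, 21, 72, 77]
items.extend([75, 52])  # [8, 21, 72, 77, 75, 52]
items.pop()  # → 52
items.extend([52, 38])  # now [8, 21, 72, 77, 75, 52, 38]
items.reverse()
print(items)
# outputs [38, 52, 75, 77, 72, 21, 8]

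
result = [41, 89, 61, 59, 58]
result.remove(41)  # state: [89, 61, 59, 58]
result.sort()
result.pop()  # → 89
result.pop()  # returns 61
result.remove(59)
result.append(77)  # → [58, 77]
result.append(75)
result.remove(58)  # [77, 75]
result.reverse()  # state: [75, 77]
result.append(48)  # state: [75, 77, 48]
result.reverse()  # [48, 77, 75]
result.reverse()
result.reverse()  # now [48, 77, 75]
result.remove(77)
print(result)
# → [48, 75]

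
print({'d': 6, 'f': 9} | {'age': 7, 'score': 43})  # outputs {'d': 6, 'f': 9, 'age': 7, 'score': 43}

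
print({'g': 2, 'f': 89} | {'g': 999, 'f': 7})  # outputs {'g': 999, 'f': 7}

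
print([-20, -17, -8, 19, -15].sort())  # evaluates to None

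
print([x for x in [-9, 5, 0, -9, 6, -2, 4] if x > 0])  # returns [5, 6, 4]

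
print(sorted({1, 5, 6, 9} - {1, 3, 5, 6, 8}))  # [9]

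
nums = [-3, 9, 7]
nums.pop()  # 7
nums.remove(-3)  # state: [9]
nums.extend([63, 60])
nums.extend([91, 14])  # [9, 63, 60, 91, 14]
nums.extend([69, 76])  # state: [9, 63, 60, 91, 14, 69, 76]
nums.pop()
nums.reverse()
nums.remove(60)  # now [69, 14, 91, 63, 9]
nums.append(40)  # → [69, 14, 91, 63, 9, 40]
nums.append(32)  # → [69, 14, 91, 63, 9, 40, 32]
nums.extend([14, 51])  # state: [69, 14, 91, 63, 9, 40, 32, 14, 51]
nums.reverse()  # [51, 14, 32, 40, 9, 63, 91, 14, 69]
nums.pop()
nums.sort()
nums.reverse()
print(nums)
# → [91, 63, 51, 40, 32, 14, 14, 9]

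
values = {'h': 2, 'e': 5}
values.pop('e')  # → 5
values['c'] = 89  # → {'h': 2, 'c': 89}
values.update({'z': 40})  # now {'h': 2, 'c': 89, 'z': 40}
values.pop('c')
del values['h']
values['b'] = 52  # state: {'z': 40, 'b': 52}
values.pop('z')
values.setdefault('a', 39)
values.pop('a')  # 39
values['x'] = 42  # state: {'b': 52, 'x': 42}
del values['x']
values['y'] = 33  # {'b': 52, 'y': 33}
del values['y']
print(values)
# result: {'b': 52}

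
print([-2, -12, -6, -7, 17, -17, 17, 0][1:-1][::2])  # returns [-12, -7, -17]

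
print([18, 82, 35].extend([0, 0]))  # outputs None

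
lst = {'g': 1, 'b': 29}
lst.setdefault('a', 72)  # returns 72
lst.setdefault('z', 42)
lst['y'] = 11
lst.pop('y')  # 11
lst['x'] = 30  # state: {'g': 1, 'b': 29, 'a': 72, 'z': 42, 'x': 30}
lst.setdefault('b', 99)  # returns 29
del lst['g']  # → {'b': 29, 'a': 72, 'z': 42, 'x': 30}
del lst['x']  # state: {'b': 29, 'a': 72, 'z': 42}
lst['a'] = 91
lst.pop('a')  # 91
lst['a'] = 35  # {'b': 29, 'z': 42, 'a': 35}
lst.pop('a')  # 35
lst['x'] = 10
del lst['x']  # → {'b': 29, 'z': 42}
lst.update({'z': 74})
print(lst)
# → {'b': 29, 'z': 74}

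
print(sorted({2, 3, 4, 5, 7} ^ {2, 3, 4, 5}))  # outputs [7]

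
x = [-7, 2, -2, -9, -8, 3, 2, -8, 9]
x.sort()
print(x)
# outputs [-9, -8, -8, -7, -2, 2, 2, 3, 9]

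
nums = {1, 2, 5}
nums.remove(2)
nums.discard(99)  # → {1, 5}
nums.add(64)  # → {1, 5, 64}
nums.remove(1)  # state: {5, 64}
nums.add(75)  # {5, 64, 75}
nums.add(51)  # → {5, 51, 64, 75}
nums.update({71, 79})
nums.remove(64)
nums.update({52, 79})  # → {5, 51, 52, 71, 75, 79}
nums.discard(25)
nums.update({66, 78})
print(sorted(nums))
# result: [5, 51, 52, 66, 71, 75, 78, 79]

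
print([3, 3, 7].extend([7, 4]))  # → None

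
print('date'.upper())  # DATE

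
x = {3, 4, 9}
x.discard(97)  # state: {3, 4, 9}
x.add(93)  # {3, 4, 9, 93}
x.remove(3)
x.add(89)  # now {4, 9, 89, 93}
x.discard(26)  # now {4, 9, 89, 93}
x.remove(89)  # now {4, 9, 93}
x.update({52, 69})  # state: {4, 9, 52, 69, 93}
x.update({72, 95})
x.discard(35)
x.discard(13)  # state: {4, 9, 52, 69, 72, 93, 95}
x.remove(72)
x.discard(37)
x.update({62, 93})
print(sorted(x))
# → [4, 9, 52, 62, 69, 93, 95]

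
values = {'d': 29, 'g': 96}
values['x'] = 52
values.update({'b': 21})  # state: {'d': 29, 'g': 96, 'x': 52, 'b': 21}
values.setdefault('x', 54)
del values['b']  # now {'d': 29, 'g': 96, 'x': 52}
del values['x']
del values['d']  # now {'g': 96}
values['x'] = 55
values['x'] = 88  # {'g': 96, 'x': 88}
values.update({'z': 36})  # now {'g': 96, 'x': 88, 'z': 36}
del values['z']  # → {'g': 96, 'x': 88}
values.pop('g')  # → 96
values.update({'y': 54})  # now {'x': 88, 'y': 54}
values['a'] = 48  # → {'x': 88, 'y': 54, 'a': 48}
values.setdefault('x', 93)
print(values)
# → {'x': 88, 'y': 54, 'a': 48}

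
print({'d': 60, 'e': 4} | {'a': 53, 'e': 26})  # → {'d': 60, 'e': 26, 'a': 53}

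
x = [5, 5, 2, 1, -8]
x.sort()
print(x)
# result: [-8, 1, 2, 5, 5]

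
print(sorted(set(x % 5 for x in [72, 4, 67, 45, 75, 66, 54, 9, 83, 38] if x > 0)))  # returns [0, 1, 2, 3, 4]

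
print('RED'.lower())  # red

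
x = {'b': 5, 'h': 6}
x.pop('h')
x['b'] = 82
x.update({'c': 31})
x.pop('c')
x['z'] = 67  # {'b': 82, 'z': 67}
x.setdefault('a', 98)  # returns 98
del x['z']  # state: {'b': 82, 'a': 98}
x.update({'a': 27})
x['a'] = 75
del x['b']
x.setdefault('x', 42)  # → 42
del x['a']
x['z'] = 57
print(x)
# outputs {'x': 42, 'z': 57}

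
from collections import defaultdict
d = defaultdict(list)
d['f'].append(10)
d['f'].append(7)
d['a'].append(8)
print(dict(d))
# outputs {'f': [10, 7], 'a': [8]}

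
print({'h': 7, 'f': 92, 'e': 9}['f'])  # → 92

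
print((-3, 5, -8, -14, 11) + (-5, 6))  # (-3, 5, -8, -14, 11, -5, 6)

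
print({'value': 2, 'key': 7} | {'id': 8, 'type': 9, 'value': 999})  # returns {'value': 999, 'key': 7, 'id': 8, 'type': 9}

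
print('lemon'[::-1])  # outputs nomel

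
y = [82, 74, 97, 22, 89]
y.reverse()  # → [89, 22, 97, 74, 82]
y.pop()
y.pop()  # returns 74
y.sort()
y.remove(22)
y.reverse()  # [97, 89]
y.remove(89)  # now [97]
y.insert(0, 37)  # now [37, 97]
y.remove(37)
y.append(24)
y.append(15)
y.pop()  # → 15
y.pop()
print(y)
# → [97]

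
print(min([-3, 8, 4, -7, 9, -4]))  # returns -7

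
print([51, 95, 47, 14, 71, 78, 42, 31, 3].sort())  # None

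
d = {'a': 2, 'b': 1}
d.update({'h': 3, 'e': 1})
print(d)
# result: {'a': 2, 'b': 1, 'h': 3, 'e': 1}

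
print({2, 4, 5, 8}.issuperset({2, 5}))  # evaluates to True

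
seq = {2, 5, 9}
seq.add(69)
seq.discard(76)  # {2, 5, 9, 69}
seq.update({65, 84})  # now {2, 5, 9, 65, 69, 84}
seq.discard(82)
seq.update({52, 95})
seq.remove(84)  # {2, 5, 9, 52, 65, 69, 95}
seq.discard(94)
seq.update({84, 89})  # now {2, 5, 9, 52, 65, 69, 84, 89, 95}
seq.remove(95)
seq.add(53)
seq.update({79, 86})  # {2, 5, 9, 52, 53, 65, 69, 79, 84, 86, 89}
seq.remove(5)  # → {2, 9, 52, 53, 65, 69, 79, 84, 86, 89}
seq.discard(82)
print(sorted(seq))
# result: [2, 9, 52, 53, 65, 69, 79, 84, 86, 89]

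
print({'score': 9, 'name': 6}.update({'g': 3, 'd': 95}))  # None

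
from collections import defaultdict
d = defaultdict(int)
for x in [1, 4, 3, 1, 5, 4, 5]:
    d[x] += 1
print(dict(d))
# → {1: 2, 4: 2, 3: 1, 5: 2}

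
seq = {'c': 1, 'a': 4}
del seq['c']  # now {'a': 4}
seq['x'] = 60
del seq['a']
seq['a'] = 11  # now {'x': 60, 'a': 11}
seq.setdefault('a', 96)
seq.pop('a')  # 11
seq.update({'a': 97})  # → {'x': 60, 'a': 97}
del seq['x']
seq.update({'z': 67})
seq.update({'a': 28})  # {'a': 28, 'z': 67}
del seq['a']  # {'z': 67}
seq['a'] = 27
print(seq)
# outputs {'z': 67, 'a': 27}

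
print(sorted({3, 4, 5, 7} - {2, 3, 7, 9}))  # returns [4, 5]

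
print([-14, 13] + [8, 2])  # [-14, 13, 8, 2]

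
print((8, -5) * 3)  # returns (8, -5, 8, -5, 8, -5)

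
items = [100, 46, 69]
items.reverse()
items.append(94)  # [69, 46, 100, 94]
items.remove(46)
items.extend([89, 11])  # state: [69, 100, 94, 89, 11]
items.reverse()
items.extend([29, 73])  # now [11, 89, 94, 100, 69, 29, 73]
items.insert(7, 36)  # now [11, 89, 94, 100, 69, 29, 73, 36]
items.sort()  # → [11, 29, 36, 69, 73, 89, 94, 100]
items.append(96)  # [11, 29, 36, 69, 73, 89, 94, 100, 96]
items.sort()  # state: [11, 29, 36, 69, 73, 89, 94, 96, 100]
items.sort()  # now [11, 29, 36, 69, 73, 89, 94, 96, 100]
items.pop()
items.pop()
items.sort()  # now [11, 29, 36, 69, 73, 89, 94]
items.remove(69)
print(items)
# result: [11, 29, 36, 73, 89, 94]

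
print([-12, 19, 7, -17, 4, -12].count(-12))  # 2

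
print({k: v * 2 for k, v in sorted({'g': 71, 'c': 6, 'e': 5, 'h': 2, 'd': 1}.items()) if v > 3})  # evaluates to {'c': 12, 'e': 10, 'g': 142}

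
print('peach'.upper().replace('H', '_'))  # PEAC_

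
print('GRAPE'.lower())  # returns grape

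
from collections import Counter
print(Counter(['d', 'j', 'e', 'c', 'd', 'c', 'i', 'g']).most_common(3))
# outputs [('d', 2), ('c', 2), ('j', 1)]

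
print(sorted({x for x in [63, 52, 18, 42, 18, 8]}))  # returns [8, 18, 42, 52, 63]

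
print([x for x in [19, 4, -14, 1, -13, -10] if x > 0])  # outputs [19, 4, 1]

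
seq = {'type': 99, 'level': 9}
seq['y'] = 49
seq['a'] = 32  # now {'type': 99, 'level': 9, 'y': 49, 'a': 32}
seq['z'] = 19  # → {'type': 99, 'level': 9, 'y': 49, 'a': 32, 'z': 19}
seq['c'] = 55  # {'type': 99, 'level': 9, 'y': 49, 'a': 32, 'z': 19, 'c': 55}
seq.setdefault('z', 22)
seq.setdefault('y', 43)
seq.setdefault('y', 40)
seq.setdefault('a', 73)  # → 32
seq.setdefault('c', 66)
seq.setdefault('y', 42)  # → 49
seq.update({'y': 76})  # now {'type': 99, 'level': 9, 'y': 76, 'a': 32, 'z': 19, 'c': 55}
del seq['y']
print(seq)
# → {'type': 99, 'level': 9, 'a': 32, 'z': 19, 'c': 55}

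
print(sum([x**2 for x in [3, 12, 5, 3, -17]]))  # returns 476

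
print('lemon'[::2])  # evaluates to lmn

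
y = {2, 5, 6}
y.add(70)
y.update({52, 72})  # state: {2, 5, 6, 52, 70, 72}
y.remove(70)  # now {2, 5, 6, 52, 72}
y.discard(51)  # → {2, 5, 6, 52, 72}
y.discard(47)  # {2, 5, 6, 52, 72}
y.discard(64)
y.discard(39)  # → {2, 5, 6, 52, 72}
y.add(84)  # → {2, 5, 6, 52, 72, 84}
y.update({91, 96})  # {2, 5, 6, 52, 72, 84, 91, 96}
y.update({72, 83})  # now {2, 5, 6, 52, 72, 83, 84, 91, 96}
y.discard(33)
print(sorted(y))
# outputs [2, 5, 6, 52, 72, 83, 84, 91, 96]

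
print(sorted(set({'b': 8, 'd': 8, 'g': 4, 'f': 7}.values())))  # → [4, 7, 8]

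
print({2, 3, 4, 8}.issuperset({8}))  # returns True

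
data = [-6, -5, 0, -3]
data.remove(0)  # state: [-6, -5, -3]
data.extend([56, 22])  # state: [-6, -5, -3, 56, 22]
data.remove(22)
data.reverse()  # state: [56, -3, -5, -6]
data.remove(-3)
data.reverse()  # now [-6, -5, 56]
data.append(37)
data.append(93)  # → [-6, -5, 56, 37, 93]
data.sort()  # [-6, -5, 37, 56, 93]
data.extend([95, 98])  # [-6, -5, 37, 56, 93, 95, 98]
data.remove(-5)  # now [-6, 37, 56, 93, 95, 98]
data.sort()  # [-6, 37, 56, 93, 95, 98]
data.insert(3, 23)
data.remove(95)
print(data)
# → [-6, 37, 56, 23, 93, 98]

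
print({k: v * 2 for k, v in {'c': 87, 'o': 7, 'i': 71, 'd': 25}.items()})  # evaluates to {'c': 174, 'o': 14, 'i': 142, 'd': 50}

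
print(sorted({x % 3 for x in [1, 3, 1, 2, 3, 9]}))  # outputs [0, 1, 2]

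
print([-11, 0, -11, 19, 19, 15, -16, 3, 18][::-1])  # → [18, 3, -16, 15, 19, 19, -11, 0, -11]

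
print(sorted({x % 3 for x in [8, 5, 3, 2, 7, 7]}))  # [0, 1, 2]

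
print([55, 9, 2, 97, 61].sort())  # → None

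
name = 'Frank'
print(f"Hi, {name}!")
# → Hi, Frank!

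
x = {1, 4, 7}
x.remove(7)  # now {1, 4}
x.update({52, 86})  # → {1, 4, 52, 86}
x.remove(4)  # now {1, 52, 86}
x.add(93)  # {1, 52, 86, 93}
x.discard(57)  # {1, 52, 86, 93}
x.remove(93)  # {1, 52, 86}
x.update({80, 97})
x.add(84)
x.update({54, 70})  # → {1, 52, 54, 70, 80, 84, 86, 97}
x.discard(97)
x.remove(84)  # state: {1, 52, 54, 70, 80, 86}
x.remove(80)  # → {1, 52, 54, 70, 86}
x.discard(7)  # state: {1, 52, 54, 70, 86}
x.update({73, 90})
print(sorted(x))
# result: [1, 52, 54, 70, 73, 86, 90]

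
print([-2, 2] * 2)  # [-2, 2, -2, 2]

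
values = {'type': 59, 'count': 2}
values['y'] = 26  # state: {'type': 59, 'count': 2, 'y': 26}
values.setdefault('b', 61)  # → 61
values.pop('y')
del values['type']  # {'count': 2, 'b': 61}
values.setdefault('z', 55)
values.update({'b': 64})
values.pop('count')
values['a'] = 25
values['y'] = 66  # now {'b': 64, 'z': 55, 'a': 25, 'y': 66}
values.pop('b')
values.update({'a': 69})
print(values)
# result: {'z': 55, 'a': 69, 'y': 66}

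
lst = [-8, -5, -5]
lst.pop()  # -5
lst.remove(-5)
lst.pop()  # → -8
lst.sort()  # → []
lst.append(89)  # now [89]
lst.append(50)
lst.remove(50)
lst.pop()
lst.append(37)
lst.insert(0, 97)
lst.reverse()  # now [37, 97]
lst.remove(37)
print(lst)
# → [97]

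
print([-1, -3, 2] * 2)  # [-1, -3, 2, -1, -3, 2]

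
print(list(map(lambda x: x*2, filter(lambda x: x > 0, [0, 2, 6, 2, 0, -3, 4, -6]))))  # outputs [4, 12, 4, 8]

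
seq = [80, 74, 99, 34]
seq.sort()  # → [34, 74, 80, 99]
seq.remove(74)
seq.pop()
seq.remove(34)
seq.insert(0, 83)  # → [83, 80]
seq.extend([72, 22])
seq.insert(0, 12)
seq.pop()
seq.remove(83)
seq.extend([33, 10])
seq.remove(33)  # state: [12, 80, 72, 10]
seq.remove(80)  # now [12, 72, 10]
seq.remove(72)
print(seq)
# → [12, 10]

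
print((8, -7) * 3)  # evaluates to (8, -7, 8, -7, 8, -7)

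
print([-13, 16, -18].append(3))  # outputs None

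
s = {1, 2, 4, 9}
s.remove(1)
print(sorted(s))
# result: [2, 4, 9]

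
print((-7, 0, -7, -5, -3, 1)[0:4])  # (-7, 0, -7, -5)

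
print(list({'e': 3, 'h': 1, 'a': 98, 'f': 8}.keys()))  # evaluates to ['e', 'h', 'a', 'f']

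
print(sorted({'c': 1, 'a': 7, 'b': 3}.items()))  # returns [('a', 7), ('b', 3), ('c', 1)]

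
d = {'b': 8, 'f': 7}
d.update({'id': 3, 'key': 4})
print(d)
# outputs {'b': 8, 'f': 7, 'id': 3, 'key': 4}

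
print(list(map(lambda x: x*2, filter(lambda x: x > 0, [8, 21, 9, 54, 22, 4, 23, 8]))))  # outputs [16, 42, 18, 108, 44, 8, 46, 16]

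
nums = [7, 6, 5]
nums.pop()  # 5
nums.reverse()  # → [6, 7]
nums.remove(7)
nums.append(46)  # [6, 46]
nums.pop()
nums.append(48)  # [6, 48]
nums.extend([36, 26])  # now [6, 48, 36, 26]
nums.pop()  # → 26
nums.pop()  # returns 36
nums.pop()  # 48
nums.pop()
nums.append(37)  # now [37]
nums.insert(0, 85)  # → [85, 37]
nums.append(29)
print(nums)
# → [85, 37, 29]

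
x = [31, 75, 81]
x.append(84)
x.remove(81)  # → [31, 75, 84]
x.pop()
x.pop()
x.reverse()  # [31]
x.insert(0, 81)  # [81, 31]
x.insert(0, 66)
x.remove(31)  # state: [66, 81]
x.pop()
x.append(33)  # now [66, 33]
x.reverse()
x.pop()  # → 66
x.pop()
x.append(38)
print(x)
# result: [38]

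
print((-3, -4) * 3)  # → (-3, -4, -3, -4, -3, -4)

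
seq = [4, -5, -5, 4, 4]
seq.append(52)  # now [4, -5, -5, 4, 4, 52]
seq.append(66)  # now [4, -5, -5, 4, 4, 52, 66]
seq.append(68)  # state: [4, -5, -5, 4, 4, 52, 66, 68]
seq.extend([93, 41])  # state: [4, -5, -5, 4, 4, 52, 66, 68, 93, 41]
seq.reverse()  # [41, 93, 68, 66, 52, 4, 4, -5, -5, 4]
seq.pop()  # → 4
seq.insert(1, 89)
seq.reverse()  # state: [-5, -5, 4, 4, 52, 66, 68, 93, 89, 41]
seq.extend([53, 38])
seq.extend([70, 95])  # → [-5, -5, 4, 4, 52, 66, 68, 93, 89, 41, 53, 38, 70, 95]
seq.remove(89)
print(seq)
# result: [-5, -5, 4, 4, 52, 66, 68, 93, 41, 53, 38, 70, 95]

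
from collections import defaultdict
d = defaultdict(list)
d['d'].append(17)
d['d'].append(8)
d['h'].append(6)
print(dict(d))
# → {'d': [17, 8], 'h': [6]}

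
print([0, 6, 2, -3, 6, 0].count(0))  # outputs 2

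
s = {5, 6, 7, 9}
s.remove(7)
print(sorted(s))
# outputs [5, 6, 9]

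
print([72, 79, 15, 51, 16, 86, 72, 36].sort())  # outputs None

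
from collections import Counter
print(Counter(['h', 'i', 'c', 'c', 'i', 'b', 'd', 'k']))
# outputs Counter({'i': 2, 'c': 2, 'h': 1, 'b': 1, 'd': 1, 'k': 1})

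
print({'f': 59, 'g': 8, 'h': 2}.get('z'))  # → None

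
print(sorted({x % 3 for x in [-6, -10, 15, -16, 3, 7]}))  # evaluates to [0, 1, 2]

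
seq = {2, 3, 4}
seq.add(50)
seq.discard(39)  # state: {2, 3, 4, 50}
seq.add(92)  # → {2, 3, 4, 50, 92}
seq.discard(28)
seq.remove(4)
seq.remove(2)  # {3, 50, 92}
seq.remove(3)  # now {50, 92}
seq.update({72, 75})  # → {50, 72, 75, 92}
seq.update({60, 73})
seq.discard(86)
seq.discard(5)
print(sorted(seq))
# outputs [50, 60, 72, 73, 75, 92]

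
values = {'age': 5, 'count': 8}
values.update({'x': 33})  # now {'age': 5, 'count': 8, 'x': 33}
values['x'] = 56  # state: {'age': 5, 'count': 8, 'x': 56}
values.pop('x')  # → 56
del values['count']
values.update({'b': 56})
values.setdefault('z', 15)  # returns 15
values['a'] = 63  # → {'age': 5, 'b': 56, 'z': 15, 'a': 63}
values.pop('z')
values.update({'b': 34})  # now {'age': 5, 'b': 34, 'a': 63}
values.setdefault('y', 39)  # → 39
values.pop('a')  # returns 63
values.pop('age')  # 5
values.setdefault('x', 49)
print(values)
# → {'b': 34, 'y': 39, 'x': 49}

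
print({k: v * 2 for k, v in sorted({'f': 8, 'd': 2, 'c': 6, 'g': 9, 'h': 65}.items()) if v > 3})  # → {'c': 12, 'f': 16, 'g': 18, 'h': 130}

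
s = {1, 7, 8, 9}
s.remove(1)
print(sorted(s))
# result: [7, 8, 9]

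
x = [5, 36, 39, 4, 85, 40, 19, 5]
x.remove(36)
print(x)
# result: [5, 39, 4, 85, 40, 19, 5]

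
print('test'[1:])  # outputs est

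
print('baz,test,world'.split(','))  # ['baz', 'test', 'world']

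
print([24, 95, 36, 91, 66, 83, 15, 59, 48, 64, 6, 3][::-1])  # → [3, 6, 64, 48, 59, 15, 83, 66, 91, 36, 95, 24]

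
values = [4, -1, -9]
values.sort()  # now [-9, -1, 4]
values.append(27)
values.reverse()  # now [27, 4, -1, -9]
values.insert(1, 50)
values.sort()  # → [-9, -1, 4, 27, 50]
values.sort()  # [-9, -1, 4, 27, 50]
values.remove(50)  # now [-9, -1, 4, 27]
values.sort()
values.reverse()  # [27, 4, -1, -9]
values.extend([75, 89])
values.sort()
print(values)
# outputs [-9, -1, 4, 27, 75, 89]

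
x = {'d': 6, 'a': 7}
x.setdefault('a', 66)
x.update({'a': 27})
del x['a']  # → {'d': 6}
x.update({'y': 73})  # {'d': 6, 'y': 73}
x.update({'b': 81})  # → {'d': 6, 'y': 73, 'b': 81}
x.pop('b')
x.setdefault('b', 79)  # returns 79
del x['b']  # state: {'d': 6, 'y': 73}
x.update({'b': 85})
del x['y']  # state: {'d': 6, 'b': 85}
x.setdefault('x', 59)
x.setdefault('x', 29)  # 59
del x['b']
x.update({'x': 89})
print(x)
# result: {'d': 6, 'x': 89}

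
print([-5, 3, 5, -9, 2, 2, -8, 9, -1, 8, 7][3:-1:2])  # [-9, 2, 9, 8]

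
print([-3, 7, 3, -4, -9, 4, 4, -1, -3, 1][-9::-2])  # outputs [7]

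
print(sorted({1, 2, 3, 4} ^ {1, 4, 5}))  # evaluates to [2, 3, 5]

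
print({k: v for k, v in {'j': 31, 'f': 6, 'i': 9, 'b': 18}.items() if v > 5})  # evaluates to {'j': 31, 'f': 6, 'i': 9, 'b': 18}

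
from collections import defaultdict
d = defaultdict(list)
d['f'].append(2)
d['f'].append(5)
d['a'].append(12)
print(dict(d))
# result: {'f': [2, 5], 'a': [12]}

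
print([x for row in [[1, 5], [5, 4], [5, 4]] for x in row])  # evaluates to [1, 5, 5, 4, 5, 4]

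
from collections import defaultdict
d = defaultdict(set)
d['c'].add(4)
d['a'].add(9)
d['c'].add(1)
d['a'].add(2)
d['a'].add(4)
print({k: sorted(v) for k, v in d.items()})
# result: {'c': [1, 4], 'a': [2, 4, 9]}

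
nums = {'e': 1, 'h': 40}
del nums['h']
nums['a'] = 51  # {'e': 1, 'a': 51}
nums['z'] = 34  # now {'e': 1, 'a': 51, 'z': 34}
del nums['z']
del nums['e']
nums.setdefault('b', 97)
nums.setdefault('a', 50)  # 51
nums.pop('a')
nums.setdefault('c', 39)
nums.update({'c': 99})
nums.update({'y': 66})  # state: {'b': 97, 'c': 99, 'y': 66}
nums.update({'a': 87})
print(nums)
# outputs {'b': 97, 'c': 99, 'y': 66, 'a': 87}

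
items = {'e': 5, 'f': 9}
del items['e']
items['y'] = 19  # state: {'f': 9, 'y': 19}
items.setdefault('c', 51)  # 51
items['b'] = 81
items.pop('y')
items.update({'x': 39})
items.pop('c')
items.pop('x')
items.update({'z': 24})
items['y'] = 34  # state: {'f': 9, 'b': 81, 'z': 24, 'y': 34}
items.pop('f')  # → 9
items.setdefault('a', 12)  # 12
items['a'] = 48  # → {'b': 81, 'z': 24, 'y': 34, 'a': 48}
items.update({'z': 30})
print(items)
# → {'b': 81, 'z': 30, 'y': 34, 'a': 48}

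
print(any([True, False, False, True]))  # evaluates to True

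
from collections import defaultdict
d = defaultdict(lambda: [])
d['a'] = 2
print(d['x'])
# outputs []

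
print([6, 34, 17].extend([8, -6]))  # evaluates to None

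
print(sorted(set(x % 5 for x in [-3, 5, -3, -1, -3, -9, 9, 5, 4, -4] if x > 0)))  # [0, 4]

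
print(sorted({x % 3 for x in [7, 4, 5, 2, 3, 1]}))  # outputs [0, 1, 2]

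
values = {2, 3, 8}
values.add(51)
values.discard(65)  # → {2, 3, 8, 51}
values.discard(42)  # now {2, 3, 8, 51}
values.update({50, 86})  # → {2, 3, 8, 50, 51, 86}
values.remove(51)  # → {2, 3, 8, 50, 86}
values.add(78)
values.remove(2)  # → {3, 8, 50, 78, 86}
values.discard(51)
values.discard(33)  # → {3, 8, 50, 78, 86}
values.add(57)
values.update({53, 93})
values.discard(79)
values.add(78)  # {3, 8, 50, 53, 57, 78, 86, 93}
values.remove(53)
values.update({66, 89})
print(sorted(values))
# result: [3, 8, 50, 57, 66, 78, 86, 89, 93]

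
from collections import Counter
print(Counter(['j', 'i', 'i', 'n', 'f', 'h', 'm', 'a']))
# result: Counter({'i': 2, 'j': 1, 'n': 1, 'f': 1, 'h': 1, 'm': 1, 'a': 1})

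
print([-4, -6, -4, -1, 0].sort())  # None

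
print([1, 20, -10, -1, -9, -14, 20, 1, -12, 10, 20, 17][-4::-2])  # [-12, 20, -9, -10, 1]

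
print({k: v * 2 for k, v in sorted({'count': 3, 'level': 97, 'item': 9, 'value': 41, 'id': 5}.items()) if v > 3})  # {'id': 10, 'item': 18, 'level': 194, 'value': 82}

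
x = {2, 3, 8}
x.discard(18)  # {2, 3, 8}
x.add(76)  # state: {2, 3, 8, 76}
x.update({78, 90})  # {2, 3, 8, 76, 78, 90}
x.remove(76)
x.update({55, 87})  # {2, 3, 8, 55, 78, 87, 90}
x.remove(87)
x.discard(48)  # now {2, 3, 8, 55, 78, 90}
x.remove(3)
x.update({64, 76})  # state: {2, 8, 55, 64, 76, 78, 90}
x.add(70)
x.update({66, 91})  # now {2, 8, 55, 64, 66, 70, 76, 78, 90, 91}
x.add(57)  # {2, 8, 55, 57, 64, 66, 70, 76, 78, 90, 91}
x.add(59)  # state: {2, 8, 55, 57, 59, 64, 66, 70, 76, 78, 90, 91}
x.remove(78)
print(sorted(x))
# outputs [2, 8, 55, 57, 59, 64, 66, 70, 76, 90, 91]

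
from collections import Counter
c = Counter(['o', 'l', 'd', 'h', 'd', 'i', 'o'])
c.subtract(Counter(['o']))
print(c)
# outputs Counter({'d': 2, 'o': 1, 'l': 1, 'h': 1, 'i': 1})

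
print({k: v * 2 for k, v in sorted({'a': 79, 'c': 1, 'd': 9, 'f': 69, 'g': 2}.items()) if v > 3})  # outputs {'a': 158, 'd': 18, 'f': 138}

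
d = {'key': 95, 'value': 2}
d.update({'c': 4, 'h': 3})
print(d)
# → {'key': 95, 'value': 2, 'c': 4, 'h': 3}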